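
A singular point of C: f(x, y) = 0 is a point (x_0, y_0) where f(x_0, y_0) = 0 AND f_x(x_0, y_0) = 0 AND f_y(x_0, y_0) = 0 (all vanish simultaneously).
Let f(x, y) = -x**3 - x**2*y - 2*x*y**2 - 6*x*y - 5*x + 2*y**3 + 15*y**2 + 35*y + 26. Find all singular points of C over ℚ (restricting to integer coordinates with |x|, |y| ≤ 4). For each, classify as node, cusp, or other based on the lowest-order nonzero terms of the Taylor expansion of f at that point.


Singular points: {(1, -2)}; classification: node.

Compute partial derivatives:
  f_x = -3*x**2 - 2*x*y - 2*y**2 - 6*y - 5.
  f_y = -x**2 - 4*x*y - 6*x + 6*y**2 + 30*y + 35.
Scan x_0 ∈ {−4, ..., 4}. For each x_0, f_y(x_0, y) is a polynomial in y; find its integer roots y ∈ {−4, ..., 4}, then test f_x and f at those candidates.
  x = -4: f_y(-4, y) = 6*y**2 + 46*y + 43; no integer root y with |y| ≤ 4.
  x = -3: f_y(-3, y) = 6*y**2 + 42*y + 44; no integer root y with |y| ≤ 4.
  x = -2: f_y(-2, y) = 6*y**2 + 38*y + 43; no integer root y with |y| ≤ 4.
  x = -1: f_y(-1, y) = 6*y**2 + 34*y + 40; vanishes at y ∈ {-4}. (-1, -4): f_x = -24 ≠ 0.
  x = 0: f_y(0, y) = 6*y**2 + 30*y + 35; no integer root y with |y| ≤ 4.
  x = 1: f_y(1, y) = 6*y**2 + 26*y + 28; vanishes at y ∈ {-2}. (1, -2): f_x = 0, f = 0 — SINGULAR.
  x = 2: f_y(2, y) = 6*y**2 + 22*y + 19; no integer root y with |y| ≤ 4.
  x = 3: f_y(3, y) = 6*y**2 + 18*y + 8; no integer root y with |y| ≤ 4.
  x = 4: f_y(4, y) = 6*y**2 + 14*y - 5; no integer root y with |y| ≤ 4.
Only singular point on the grid: (1, -2).
Classify: substitute x = 1 + u, y = -2 + v and expand: f = -u**3 - u**2*v - u**2 - 2*u*v**2 + 2*v**3 + v**2.
No constant or linear terms (consistent with a singular point). Quadratic part: -u**2 + v**2. Cubic part: -u**3 - u**2*v - 2*u*v**2 + 2*v**3.
The quadratic part v**2 - u**2 = (v − u)(v + u) splits into two distinct linear factors, so there are two distinct tangent lines y − -2 = ±(x − 1) — this is a node (ordinary double point).
Classification: node.


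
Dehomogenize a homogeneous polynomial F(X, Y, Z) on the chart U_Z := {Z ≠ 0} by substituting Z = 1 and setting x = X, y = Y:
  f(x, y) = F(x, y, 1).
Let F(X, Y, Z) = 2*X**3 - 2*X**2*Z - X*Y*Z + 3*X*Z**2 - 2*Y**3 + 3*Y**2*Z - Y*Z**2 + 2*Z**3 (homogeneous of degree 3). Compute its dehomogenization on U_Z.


f(x, y) = 2*x**3 - 2*x**2 - x*y + 3*x - 2*y**3 + 3*y**2 - y + 2

On U_Z we set Z = 1. Each monomial c·X^i·Y^j·Z^k in F becomes c·x^i·y^j·1^k = c·x^i·y^j.
Substituting Z = 1: F(X, Y, 1) = 2*x**3 - 2*x**2 - x*y + 3*x - 2*y**3 + 3*y**2 - y + 2.
Note: deg(f) ≤ deg(F) = 3; strict inequality happens when F is divisible by Z (lost terms).


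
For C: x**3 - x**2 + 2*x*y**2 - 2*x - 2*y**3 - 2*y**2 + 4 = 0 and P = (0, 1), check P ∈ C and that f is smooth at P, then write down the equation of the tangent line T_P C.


Tangent line at P: 10 - 10*y = 0.

Step 1: f(0, 1) = 0, so P lies on C.
Step 2: partial derivatives
  f_x(x, y) = 3*x**2 - 2*x + 2*y**2 - 2, f_y(x, y) = 4*x*y - 6*y**2 - 4*y.
  f_x(P) = 0, f_y(P) = -10 (gradient nonzero, so P is smooth).
Step 3: tangent line at P: 0·(x − 0) + -10·(y − 1) = 0.
Expanding: 10 - 10*y = 0.


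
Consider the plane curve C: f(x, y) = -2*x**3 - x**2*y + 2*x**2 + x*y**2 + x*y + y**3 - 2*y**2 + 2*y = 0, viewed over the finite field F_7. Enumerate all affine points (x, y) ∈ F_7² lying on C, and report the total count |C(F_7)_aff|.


Affine F_7-points: {(0, 0), (1, 0), (1, 4), (2, 1), (2, 2), (2, 4), (3, 4), (6, 2), (6, 6)}; count = 9.

For each of the 49 pairs (x, y) ∈ F_7², evaluate f(x, y) mod 7. Record the zeros.
  x = 0: [0↦0, 1↦1, 2↦4, 3↦1, 4↦5, 5↦1, 6↦2]  zeros at y ∈ {0}
  x = 1: [0↦0, 1↦2, 2↦1, 3↦3, 4↦0, 5↦5, 6↦3]  zeros at y ∈ {0, 4}
  x = 2: [0↦6, 1↦0, 2↦0, 3↦5, 4↦0, 5↦5, 6↦5]  zeros at y ∈ {1, 2, 4}
  x = 3: [0↦6, 1↦4, 2↦3, 3↦2, 4↦0, 5↦3, 6↦3]  zeros at y ∈ {4}
  x = 4: [0↦2, 1↦2, 2↦5, 3↦3, 4↦2, 5↦1, 6↦6]  zeros at y ∈ ∅
  x = 5: [0↦3, 1↦3, 2↦1, 3↦3, 4↦1, 5↦1, 6↦2]  zeros at y ∈ ∅
  x = 6: [0↦4, 1↦2, 2↦0, 3↦4, 4↦6, 5↦5, 6↦0]  zeros at y ∈ {2, 6}
Collecting zeros: affine points = {(0, 0), (1, 0), (1, 4), (2, 1), (2, 2), (2, 4), (3, 4), (6, 2), (6, 6)}.
Total count |C(F_7)_aff| = 9.


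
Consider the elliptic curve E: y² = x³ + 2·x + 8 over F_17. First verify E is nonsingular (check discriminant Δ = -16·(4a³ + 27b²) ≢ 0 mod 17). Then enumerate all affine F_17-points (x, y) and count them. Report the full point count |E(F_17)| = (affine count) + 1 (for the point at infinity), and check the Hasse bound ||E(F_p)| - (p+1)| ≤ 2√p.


Affine points = {(0, 5), (0, 12), (6, 7), (6, 10), (7, 5), (7, 12), (8, 3), (8, 14), (10, 5), (10, 12), (11, 1), (11, 16), (12, 3), (12, 14), (13, 2), (13, 15), (14, 3), (14, 14), (15, 8), (15, 9)}; affine count = 20; |E(F_17)| = 21.

Discriminant check: Δ ∝ 4a³ + 27b² = 4·2³ + 27·8² = 4·8 + 27·64 ≡ 9 (mod 17). Nonzero ⇒ E is nonsingular.
For each x ∈ F_17, compute rhs = x³ + 2·x + 8 mod 17, then count y ∈ F_17 with y² ≡ rhs.
  x = 0: rhs = 8, matching y values: 5, 12 (2 points).
  x = 1: rhs = 11, matching y values: none (0 points).
  x = 2: rhs = 3, matching y values: none (0 points).
  x = 3: rhs = 7, matching y values: none (0 points).
  x = 4: rhs = 12, matching y values: none (0 points).
  x = 5: rhs = 7, matching y values: none (0 points).
  x = 6: rhs = 15, matching y values: 7, 10 (2 points).
  x = 7: rhs = 8, matching y values: 5, 12 (2 points).
  x = 8: rhs = 9, matching y values: 3, 14 (2 points).
  x = 9: rhs = 7, matching y values: none (0 points).
  x = 10: rhs = 8, matching y values: 5, 12 (2 points).
  x = 11: rhs = 1, matching y values: 1, 16 (2 points).
  x = 12: rhs = 9, matching y values: 3, 14 (2 points).
  x = 13: rhs = 4, matching y values: 2, 15 (2 points).
  x = 14: rhs = 9, matching y values: 3, 14 (2 points).
  x = 15: rhs = 13, matching y values: 8, 9 (2 points).
  x = 16: rhs = 5, matching y values: none (0 points).
Total affine count: 20.
Full point count |E(F_17)| = 20 + 1 = 21.
Hasse bound: |21 − (17+1)| = |3| = 3 ≤ 2√17 ≈ 8.2462 ✓.


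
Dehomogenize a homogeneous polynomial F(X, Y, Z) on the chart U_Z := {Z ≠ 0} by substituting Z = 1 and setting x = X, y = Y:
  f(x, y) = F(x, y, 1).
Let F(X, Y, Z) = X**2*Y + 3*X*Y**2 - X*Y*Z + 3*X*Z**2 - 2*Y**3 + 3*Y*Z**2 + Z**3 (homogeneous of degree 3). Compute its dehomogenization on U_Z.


f(x, y) = x**2*y + 3*x*y**2 - x*y + 3*x - 2*y**3 + 3*y + 1

On U_Z we set Z = 1. Each monomial c·X^i·Y^j·Z^k in F becomes c·x^i·y^j·1^k = c·x^i·y^j.
Substituting Z = 1: F(X, Y, 1) = x**2*y + 3*x*y**2 - x*y + 3*x - 2*y**3 + 3*y + 1.
Note: deg(f) ≤ deg(F) = 3; strict inequality happens when F is divisible by Z (lost terms).


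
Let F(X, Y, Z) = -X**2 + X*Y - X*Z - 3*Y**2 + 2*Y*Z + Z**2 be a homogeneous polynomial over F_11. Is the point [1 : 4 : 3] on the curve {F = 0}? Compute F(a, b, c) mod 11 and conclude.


F(1,4,3) ≡ 7 (mod 11); P is NOT on the curve.

Evaluate F(1, 4, 3) term-by-term (mod 11).
  -X**2 ↦ -1·1·1·1 = -1
  X*Y ↦ 1·1·4·1 = 4
  -X*Z ↦ -1·1·1·3 = -3
  -3*Y**2 ↦ -3·1·16·1 = -48
  2*Y*Z ↦ 2·1·4·3 = 24
  Z**2 ↦ 1·1·1·9 = 9
Sum: F(1, 4, 3) = (-1) + (4) + (-3) + (-48) + (24) + (9) = -15.
Reducing mod 11: -15 ≡ 7 (mod 11).
Since F(a, b, c) ≡ 7 ≠ 0 (mod 11), P does NOT lie on the curve.


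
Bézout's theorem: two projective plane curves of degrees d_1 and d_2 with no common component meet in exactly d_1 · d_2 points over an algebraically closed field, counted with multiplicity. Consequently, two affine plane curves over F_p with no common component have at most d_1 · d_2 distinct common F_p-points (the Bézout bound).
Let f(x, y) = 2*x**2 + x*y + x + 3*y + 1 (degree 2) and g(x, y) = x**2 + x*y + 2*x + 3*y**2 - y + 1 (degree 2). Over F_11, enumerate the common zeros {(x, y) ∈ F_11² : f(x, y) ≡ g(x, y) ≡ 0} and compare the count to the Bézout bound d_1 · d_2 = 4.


Common zeros: {(7, 7)}; count = 1; Bézout bound = 4.

deg(f) = 2, deg(g) = 2, so Bézout bound = 4.
Scan x ∈ F_11. For each x, list the y ∈ F_11 with f(x, y) ≡ 0 and those with g(x, y) ≡ 0 (mod 11); the common zeros in that column are the intersection.
  x = 0: f ≡ 0 at y ∈ {7}; g ≡ 0 at y ∈ {2}; common: ∅.
  x = 1: f ≡ 0 at y ∈ {10}; g ≡ 0 at y ∈ ∅; common: ∅.
  x = 2: f ≡ 0 at y ∈ {0}; g ≡ 0 at y ∈ {8, 10}; common: ∅.
  x = 3: f ≡ 0 at y ∈ {0}; g ≡ 0 at y ∈ ∅; common: ∅.
  x = 4: f ≡ 0 at y ∈ {1}; g ≡ 0 at y ∈ ∅; common: ∅.
  x = 5: f ≡ 0 at y ∈ {4}; g ≡ 0 at y ∈ ∅; common: ∅.
  x = 6: f ≡ 0 at y ∈ {1}; g ≡ 0 at y ∈ {6, 7}; common: ∅.
  x = 7: f ≡ 0 at y ∈ {7}; g ≡ 0 at y ∈ {2, 7}; common: {7}.
  x = 8: f ≡ 0 at y ∈ ∅; g ≡ 0 at y ∈ {6, 10}; common: ∅.
  x = 9: f ≡ 0 at y ∈ {4}; g ≡ 0 at y ∈ ∅; common: ∅.
  x = 10: f ≡ 0 at y ∈ {10}; g ≡ 0 at y ∈ {0, 8}; common: ∅.
Collecting: common zeros = {(7, 7)}, so the count is 1.
Comparison with the Bézout bound: 1 ≤ 4 = deg(f)·deg(g), as expected for curves with no common component (the affine F_11-count falls short of the bound because intersections may lie at infinity, over extension fields, or carry multiplicity).


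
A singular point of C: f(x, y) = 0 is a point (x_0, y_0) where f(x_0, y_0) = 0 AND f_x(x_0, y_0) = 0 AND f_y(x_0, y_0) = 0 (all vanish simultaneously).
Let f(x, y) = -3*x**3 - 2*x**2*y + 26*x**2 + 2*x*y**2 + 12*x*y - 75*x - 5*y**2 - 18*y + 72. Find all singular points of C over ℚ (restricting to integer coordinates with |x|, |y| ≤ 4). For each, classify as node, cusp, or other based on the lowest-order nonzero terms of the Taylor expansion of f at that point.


Singular points: {(3, 0)}; classification: node.

Compute partial derivatives:
  f_x = -9*x**2 - 4*x*y + 52*x + 2*y**2 + 12*y - 75.
  f_y = -2*x**2 + 4*x*y + 12*x - 10*y - 18.
Scan x_0 ∈ {−4, ..., 4}. For each x_0, f_y(x_0, y) is a polynomial in y; find its integer roots y ∈ {−4, ..., 4}, then test f_x and f at those candidates.
  x = -4: f_y(-4, y) = -26*y - 98; no integer root y with |y| ≤ 4.
  x = -3: f_y(-3, y) = -22*y - 72; no integer root y with |y| ≤ 4.
  x = -2: f_y(-2, y) = -18*y - 50; no integer root y with |y| ≤ 4.
  x = -1: f_y(-1, y) = -14*y - 32; no integer root y with |y| ≤ 4.
  x = 0: f_y(0, y) = -10*y - 18; no integer root y with |y| ≤ 4.
  x = 1: f_y(1, y) = -6*y - 8; no integer root y with |y| ≤ 4.
  x = 2: f_y(2, y) = -2*y - 2; vanishes at y ∈ {-1}. (2, -1): f_x = -9 ≠ 0.
  x = 3: f_y(3, y) = 2*y; vanishes at y ∈ {0}. (3, 0): f_x = 0, f = 0 — SINGULAR.
  x = 4: f_y(4, y) = 6*y - 2; no integer root y with |y| ≤ 4.
Only singular point on the grid: (3, 0).
Classify: substitute x = 3 + u, y = 0 + v and expand: f = -3*u**3 - 2*u**2*v - u**2 + 2*u*v**2 + v**2.
No constant or linear terms (consistent with a singular point). Quadratic part: -u**2 + v**2. Cubic part: -3*u**3 - 2*u**2*v + 2*u*v**2.
The quadratic part v**2 - u**2 = (v − u)(v + u) splits into two distinct linear factors, so there are two distinct tangent lines y − 0 = ±(x − 3) — this is a node (ordinary double point).
Classification: node.


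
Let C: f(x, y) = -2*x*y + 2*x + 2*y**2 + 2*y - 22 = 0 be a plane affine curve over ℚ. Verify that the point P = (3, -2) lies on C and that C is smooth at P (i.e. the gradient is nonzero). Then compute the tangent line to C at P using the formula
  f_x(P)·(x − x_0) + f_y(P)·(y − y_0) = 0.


Tangent line at P: 6*x - 12*y - 42 = 0.

Step 1: f(3, -2) = 0, so P lies on C.
Step 2: partial derivatives
  f_x(x, y) = 2 - 2*y, f_y(x, y) = -2*x + 4*y + 2.
  f_x(P) = 6, f_y(P) = -12 (gradient nonzero, so P is smooth).
Step 3: tangent line at P: 6·(x − 3) + -12·(y − -2) = 0.
Expanding: 6*x - 12*y - 42 = 0.


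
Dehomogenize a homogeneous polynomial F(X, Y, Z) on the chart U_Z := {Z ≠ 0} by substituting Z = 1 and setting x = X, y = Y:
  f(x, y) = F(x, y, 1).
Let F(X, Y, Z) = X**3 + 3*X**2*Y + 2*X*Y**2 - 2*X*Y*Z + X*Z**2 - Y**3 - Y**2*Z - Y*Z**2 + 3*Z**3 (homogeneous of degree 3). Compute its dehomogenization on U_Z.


f(x, y) = x**3 + 3*x**2*y + 2*x*y**2 - 2*x*y + x - y**3 - y**2 - y + 3

On U_Z we set Z = 1. Each monomial c·X^i·Y^j·Z^k in F becomes c·x^i·y^j·1^k = c·x^i·y^j.
Substituting Z = 1: F(X, Y, 1) = x**3 + 3*x**2*y + 2*x*y**2 - 2*x*y + x - y**3 - y**2 - y + 3.
Note: deg(f) ≤ deg(F) = 3; strict inequality happens when F is divisible by Z (lost terms).


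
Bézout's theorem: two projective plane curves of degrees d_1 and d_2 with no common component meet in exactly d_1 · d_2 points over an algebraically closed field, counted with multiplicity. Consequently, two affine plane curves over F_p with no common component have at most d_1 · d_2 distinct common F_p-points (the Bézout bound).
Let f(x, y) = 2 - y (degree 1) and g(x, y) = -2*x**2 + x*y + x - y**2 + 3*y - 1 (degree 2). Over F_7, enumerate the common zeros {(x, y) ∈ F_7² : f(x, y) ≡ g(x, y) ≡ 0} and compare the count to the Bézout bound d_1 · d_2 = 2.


Common zeros: ∅; count = 0; Bézout bound = 2.

deg(f) = 1, deg(g) = 2, so Bézout bound = 2.
Scan x ∈ F_7. For each x, list the y ∈ F_7 with f(x, y) ≡ 0 and those with g(x, y) ≡ 0 (mod 7); the common zeros in that column are the intersection.
  x = 0: f ≡ 0 at y ∈ {2}; g ≡ 0 at y ∈ ∅; common: ∅.
  x = 1: f ≡ 0 at y ∈ {2}; g ≡ 0 at y ∈ {5, 6}; common: ∅.
  x = 2: f ≡ 0 at y ∈ {2}; g ≡ 0 at y ∈ {0, 5}; common: ∅.
  x = 3: f ≡ 0 at y ∈ {2}; g ≡ 0 at y ∈ {3}; common: ∅.
  x = 4: f ≡ 0 at y ∈ {2}; g ≡ 0 at y ∈ ∅; common: ∅.
  x = 5: f ≡ 0 at y ∈ {2}; g ≡ 0 at y ∈ ∅; common: ∅.
  x = 6: f ≡ 0 at y ∈ {2}; g ≡ 0 at y ∈ {3, 6}; common: ∅.
Collecting: common zeros = ∅, so the count is 0.
Comparison with the Bézout bound: 0 ≤ 2 = deg(f)·deg(g), as expected for curves with no common component (the affine F_7-count falls short of the bound because intersections may lie at infinity, over extension fields, or carry multiplicity).


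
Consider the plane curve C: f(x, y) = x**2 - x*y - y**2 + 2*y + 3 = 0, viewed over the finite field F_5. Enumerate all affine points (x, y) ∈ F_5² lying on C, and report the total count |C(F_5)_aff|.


Affine F_5-points: {(0, 3), (0, 4), (3, 1), (3, 3), (4, 4)}; count = 5.

For each of the 25 pairs (x, y) ∈ F_5², evaluate f(x, y) mod 5. Record the zeros.
  x = 0: [0↦3, 1↦4, 2↦3, 3↦0, 4↦0]  zeros at y ∈ {3, 4}
  x = 1: [0↦4, 1↦4, 2↦2, 3↦3, 4↦2]  zeros at y ∈ ∅
  x = 2: [0↦2, 1↦1, 2↦3, 3↦3, 4↦1]  zeros at y ∈ ∅
  x = 3: [0↦2, 1↦0, 2↦1, 3↦0, 4↦2]  zeros at y ∈ {1, 3}
  x = 4: [0↦4, 1↦1, 2↦1, 3↦4, 4↦0]  zeros at y ∈ {4}
Collecting zeros: affine points = {(0, 3), (0, 4), (3, 1), (3, 3), (4, 4)}.
Total count |C(F_5)_aff| = 5.


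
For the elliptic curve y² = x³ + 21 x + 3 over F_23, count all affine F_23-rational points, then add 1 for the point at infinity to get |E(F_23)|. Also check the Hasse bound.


Affine points = {(0, 7), (0, 16), (1, 5), (1, 18), (3, 1), (3, 22), (4, 6), (4, 17), (5, 7), (5, 16), (6, 0), (8, 4), (8, 19), (9, 1), (9, 22), (11, 1), (11, 22), (13, 9), (13, 14), (15, 6), (15, 17), (17, 11), (17, 12), (18, 7), (18, 16), (19, 4), (19, 19), (22, 2), (22, 21)}; affine count = 29; |E(F_23)| = 30.

Discriminant check: Δ ∝ 4a³ + 27b² = 4·21³ + 27·3² = 4·9261 + 27·9 ≡ 4 (mod 23). Nonzero ⇒ E is nonsingular.
For each x ∈ F_23, compute rhs = x³ + 21·x + 3 mod 23, then count y ∈ F_23 with y² ≡ rhs.
  x = 0: rhs = 3, matching y values: 7, 16 (2 points).
  x = 1: rhs = 2, matching y values: 5, 18 (2 points).
  x = 2: rhs = 7, matching y values: none (0 points).
  x = 3: rhs = 1, matching y values: 1, 22 (2 points).
  x = 4: rhs = 13, matching y values: 6, 17 (2 points).
  x = 5: rhs = 3, matching y values: 7, 16 (2 points).
  x = 6: rhs = 0, matching y values: 0 (1 points).
  x = 7: rhs = 10, matching y values: none (0 points).
  x = 8: rhs = 16, matching y values: 4, 19 (2 points).
  x = 9: rhs = 1, matching y values: 1, 22 (2 points).
  x = 10: rhs = 17, matching y values: none (0 points).
  x = 11: rhs = 1, matching y values: 1, 22 (2 points).
  x = 12: rhs = 5, matching y values: none (0 points).
  x = 13: rhs = 12, matching y values: 9, 14 (2 points).
  x = 14: rhs = 5, matching y values: none (0 points).
  x = 15: rhs = 13, matching y values: 6, 17 (2 points).
  x = 16: rhs = 19, matching y values: none (0 points).
  x = 17: rhs = 6, matching y values: 11, 12 (2 points).
  x = 18: rhs = 3, matching y values: 7, 16 (2 points).
  x = 19: rhs = 16, matching y values: 4, 19 (2 points).
  x = 20: rhs = 5, matching y values: none (0 points).
  x = 21: rhs = 22, matching y values: none (0 points).
  x = 22: rhs = 4, matching y values: 2, 21 (2 points).
Total affine count: 29.
Full point count |E(F_23)| = 29 + 1 = 30.
Hasse bound: |30 − (23+1)| = |6| = 6 ≤ 2√23 ≈ 9.5917 ✓.


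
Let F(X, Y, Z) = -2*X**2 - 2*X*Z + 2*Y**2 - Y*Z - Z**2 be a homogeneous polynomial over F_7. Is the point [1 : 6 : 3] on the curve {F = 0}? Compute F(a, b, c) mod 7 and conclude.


F(1,6,3) ≡ 2 (mod 7); P is NOT on the curve.

Evaluate F(1, 6, 3) term-by-term (mod 7).
  -2*X**2 ↦ -2·1·1·1 = -2
  -2*X*Z ↦ -2·1·1·3 = -6
  2*Y**2 ↦ 2·1·36·1 = 72
  -Y*Z ↦ -1·1·6·3 = -18
  -Z**2 ↦ -1·1·1·9 = -9
Sum: F(1, 6, 3) = (-2) + (-6) + (72) + (-18) + (-9) = 37.
Reducing mod 7: 37 ≡ 2 (mod 7).
Since F(a, b, c) ≡ 2 ≠ 0 (mod 7), P does NOT lie on the curve.


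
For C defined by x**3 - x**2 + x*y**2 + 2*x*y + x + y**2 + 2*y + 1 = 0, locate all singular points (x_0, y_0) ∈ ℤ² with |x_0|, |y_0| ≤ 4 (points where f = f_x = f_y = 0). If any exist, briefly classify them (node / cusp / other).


Singular points: {(0, -1)}; classification: node.

Compute partial derivatives:
  f_x = 3*x**2 - 2*x + y**2 + 2*y + 1.
  f_y = 2*x*y + 2*x + 2*y + 2.
Scan x_0 ∈ {−4, ..., 4}. For each x_0, f_y(x_0, y) is a polynomial in y; find its integer roots y ∈ {−4, ..., 4}, then test f_x and f at those candidates.
  x = -4: f_y(-4, y) = -6*y - 6; vanishes at y ∈ {-1}. (-4, -1): f_x = 56 ≠ 0.
  x = -3: f_y(-3, y) = -4*y - 4; vanishes at y ∈ {-1}. (-3, -1): f_x = 33 ≠ 0.
  x = -2: f_y(-2, y) = -2*y - 2; vanishes at y ∈ {-1}. (-2, -1): f_x = 16 ≠ 0.
  x = -1: f_y(-1, y) = 0; vanishes at y ∈ {-4, -3, -2, -1, 0, 1, 2, 3, 4}. (-1, -4): f_x = 14 ≠ 0; (-1, -3): f_x = 9 ≠ 0; (-1, -2): f_x = 6 ≠ 0; (-1, -1): f_x = 5 ≠ 0; (-1, 0): f_x = 6 ≠ 0; (-1, 1): f_x = 9 ≠ 0; (-1, 2): f_x = 14 ≠ 0; (-1, 3): f_x = 21 ≠ 0; (-1, 4): f_x = 30 ≠ 0.
  x = 0: f_y(0, y) = 2*y + 2; vanishes at y ∈ {-1}. (0, -1): f_x = 0, f = 0 — SINGULAR.
  x = 1: f_y(1, y) = 4*y + 4; vanishes at y ∈ {-1}. (1, -1): f_x = 1 ≠ 0.
  x = 2: f_y(2, y) = 6*y + 6; vanishes at y ∈ {-1}. (2, -1): f_x = 8 ≠ 0.
  x = 3: f_y(3, y) = 8*y + 8; vanishes at y ∈ {-1}. (3, -1): f_x = 21 ≠ 0.
  x = 4: f_y(4, y) = 10*y + 10; vanishes at y ∈ {-1}. (4, -1): f_x = 40 ≠ 0.
Only singular point on the grid: (0, -1).
Classify: substitute x = 0 + u, y = -1 + v and expand: f = u**3 - u**2 + u*v**2 + v**2.
No constant or linear terms (consistent with a singular point). Quadratic part: -u**2 + v**2. Cubic part: u**3 + u*v**2.
The quadratic part v**2 - u**2 = (v − u)(v + u) splits into two distinct linear factors, so there are two distinct tangent lines y − -1 = ±(x − 0) — this is a node (ordinary double point).
Classification: node.


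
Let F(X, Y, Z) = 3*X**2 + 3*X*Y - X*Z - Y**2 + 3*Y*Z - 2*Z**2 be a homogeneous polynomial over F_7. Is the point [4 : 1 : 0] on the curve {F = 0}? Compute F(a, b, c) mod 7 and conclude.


F(4,1,0) ≡ 3 (mod 7); P is NOT on the curve.

Evaluate F(4, 1, 0) term-by-term (mod 7).
  3*X**2 ↦ 3·16·1·1 = 48
  3*X*Y ↦ 3·4·1·1 = 12
  -X*Z ↦ -1·4·1·0 = 0
  -Y**2 ↦ -1·1·1·1 = -1
  3*Y*Z ↦ 3·1·1·0 = 0
  -2*Z**2 ↦ -2·1·1·0 = 0
Sum: F(4, 1, 0) = (48) + (12) + (0) + (-1) + (0) + (0) = 59.
Reducing mod 7: 59 ≡ 3 (mod 7).
Since F(a, b, c) ≡ 3 ≠ 0 (mod 7), P does NOT lie on the curve.


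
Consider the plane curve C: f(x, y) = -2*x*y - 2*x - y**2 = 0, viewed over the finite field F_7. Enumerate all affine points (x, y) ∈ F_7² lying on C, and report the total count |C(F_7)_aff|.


Affine F_7-points: {(0, 0), (2, 5), (4, 2), (4, 4), (5, 1), (5, 3)}; count = 6.

For each of the 49 pairs (x, y) ∈ F_7², evaluate f(x, y) mod 7. Record the zeros.
  x = 0: [0↦0, 1↦6, 2↦3, 3↦5, 4↦5, 5↦3, 6↦6]  zeros at y ∈ {0}
  x = 1: [0↦5, 1↦2, 2↦4, 3↦4, 4↦2, 5↦5, 6↦6]  zeros at y ∈ ∅
  x = 2: [0↦3, 1↦5, 2↦5, 3↦3, 4↦6, 5↦0, 6↦6]  zeros at y ∈ {5}
  x = 3: [0↦1, 1↦1, 2↦6, 3↦2, 4↦3, 5↦2, 6↦6]  zeros at y ∈ ∅
  x = 4: [0↦6, 1↦4, 2↦0, 3↦1, 4↦0, 5↦4, 6↦6]  zeros at y ∈ {2, 4}
  x = 5: [0↦4, 1↦0, 2↦1, 3↦0, 4↦4, 5↦6, 6↦6]  zeros at y ∈ {1, 3}
  x = 6: [0↦2, 1↦3, 2↦2, 3↦6, 4↦1, 5↦1, 6↦6]  zeros at y ∈ ∅
Collecting zeros: affine points = {(0, 0), (2, 5), (4, 2), (4, 4), (5, 1), (5, 3)}.
Total count |C(F_7)_aff| = 6.


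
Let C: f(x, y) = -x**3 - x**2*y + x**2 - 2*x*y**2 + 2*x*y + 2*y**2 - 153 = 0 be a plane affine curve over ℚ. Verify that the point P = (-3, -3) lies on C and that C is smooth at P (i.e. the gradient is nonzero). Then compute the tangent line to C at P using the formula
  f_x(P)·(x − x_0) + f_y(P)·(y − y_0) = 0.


Tangent line at P: -75*x - 63*y - 414 = 0.

Step 1: f(-3, -3) = 0, so P lies on C.
Step 2: partial derivatives
  f_x(x, y) = -3*x**2 - 2*x*y + 2*x - 2*y**2 + 2*y, f_y(x, y) = -x**2 - 4*x*y + 2*x + 4*y.
  f_x(P) = -75, f_y(P) = -63 (gradient nonzero, so P is smooth).
Step 3: tangent line at P: -75·(x − -3) + -63·(y − -3) = 0.
Expanding: -75*x - 63*y - 414 = 0.


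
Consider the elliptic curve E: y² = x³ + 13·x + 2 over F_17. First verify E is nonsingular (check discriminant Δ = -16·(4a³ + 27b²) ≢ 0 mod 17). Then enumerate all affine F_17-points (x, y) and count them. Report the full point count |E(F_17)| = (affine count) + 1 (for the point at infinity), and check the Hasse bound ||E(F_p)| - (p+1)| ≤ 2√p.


Affine points = {(0, 6), (0, 11), (1, 4), (1, 13), (2, 6), (2, 11), (3, 0), (4, 4), (4, 13), (9, 7), (9, 10), (12, 4), (12, 13), (14, 2), (14, 15), (15, 6), (15, 11)}; affine count = 17; |E(F_17)| = 18.

Discriminant check: Δ ∝ 4a³ + 27b² = 4·13³ + 27·2² = 4·2197 + 27·4 ≡ 5 (mod 17). Nonzero ⇒ E is nonsingular.
For each x ∈ F_17, compute rhs = x³ + 13·x + 2 mod 17, then count y ∈ F_17 with y² ≡ rhs.
  x = 0: rhs = 2, matching y values: 6, 11 (2 points).
  x = 1: rhs = 16, matching y values: 4, 13 (2 points).
  x = 2: rhs = 2, matching y values: 6, 11 (2 points).
  x = 3: rhs = 0, matching y values: 0 (1 points).
  x = 4: rhs = 16, matching y values: 4, 13 (2 points).
  x = 5: rhs = 5, matching y values: none (0 points).
  x = 6: rhs = 7, matching y values: none (0 points).
  x = 7: rhs = 11, matching y values: none (0 points).
  x = 8: rhs = 6, matching y values: none (0 points).
  x = 9: rhs = 15, matching y values: 7, 10 (2 points).
  x = 10: rhs = 10, matching y values: none (0 points).
  x = 11: rhs = 14, matching y values: none (0 points).
  x = 12: rhs = 16, matching y values: 4, 13 (2 points).
  x = 13: rhs = 5, matching y values: none (0 points).
  x = 14: rhs = 4, matching y values: 2, 15 (2 points).
  x = 15: rhs = 2, matching y values: 6, 11 (2 points).
  x = 16: rhs = 5, matching y values: none (0 points).
Total affine count: 17.
Full point count |E(F_17)| = 17 + 1 = 18.
Hasse bound: |18 − (17+1)| = |0| = 0 ≤ 2√17 ≈ 8.2462 ✓.


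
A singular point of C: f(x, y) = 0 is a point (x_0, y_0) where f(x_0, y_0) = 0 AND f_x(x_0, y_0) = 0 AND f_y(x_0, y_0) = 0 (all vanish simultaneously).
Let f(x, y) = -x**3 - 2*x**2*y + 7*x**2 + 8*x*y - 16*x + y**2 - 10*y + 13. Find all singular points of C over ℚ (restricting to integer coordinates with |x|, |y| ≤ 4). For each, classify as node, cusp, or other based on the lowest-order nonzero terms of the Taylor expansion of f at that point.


Singular points: {(2, 1)}; classification: node.

Compute partial derivatives:
  f_x = -3*x**2 - 4*x*y + 14*x + 8*y - 16.
  f_y = -2*x**2 + 8*x + 2*y - 10.
Scan x_0 ∈ {−4, ..., 4}. For each x_0, f_y(x_0, y) is a polynomial in y; find its integer roots y ∈ {−4, ..., 4}, then test f_x and f at those candidates.
  x = -4: f_y(-4, y) = 2*y - 74; no integer root y with |y| ≤ 4.
  x = -3: f_y(-3, y) = 2*y - 52; no integer root y with |y| ≤ 4.
  x = -2: f_y(-2, y) = 2*y - 34; no integer root y with |y| ≤ 4.
  x = -1: f_y(-1, y) = 2*y - 20; no integer root y with |y| ≤ 4.
  x = 0: f_y(0, y) = 2*y - 10; no integer root y with |y| ≤ 4.
  x = 1: f_y(1, y) = 2*y - 4; vanishes at y ∈ {2}. (1, 2): f_x = 3 ≠ 0.
  x = 2: f_y(2, y) = 2*y - 2; vanishes at y ∈ {1}. (2, 1): f_x = 0, f = 0 — SINGULAR.
  x = 3: f_y(3, y) = 2*y - 4; vanishes at y ∈ {2}. (3, 2): f_x = -9 ≠ 0.
  x = 4: f_y(4, y) = 2*y - 10; no integer root y with |y| ≤ 4.
Only singular point on the grid: (2, 1).
Classify: substitute x = 2 + u, y = 1 + v and expand: f = -u**3 - 2*u**2*v - u**2 + v**2.
No constant or linear terms (consistent with a singular point). Quadratic part: -u**2 + v**2. Cubic part: -u**3 - 2*u**2*v.
The quadratic part v**2 - u**2 = (v − u)(v + u) splits into two distinct linear factors, so there are two distinct tangent lines y − 1 = ±(x − 2) — this is a node (ordinary double point).
Classification: node.


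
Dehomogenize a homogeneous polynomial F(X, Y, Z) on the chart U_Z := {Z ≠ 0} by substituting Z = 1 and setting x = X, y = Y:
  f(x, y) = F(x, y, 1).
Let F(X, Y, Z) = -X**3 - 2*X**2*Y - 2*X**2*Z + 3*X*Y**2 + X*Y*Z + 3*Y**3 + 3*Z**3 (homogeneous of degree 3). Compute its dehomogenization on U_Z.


f(x, y) = -x**3 - 2*x**2*y - 2*x**2 + 3*x*y**2 + x*y + 3*y**3 + 3

On U_Z we set Z = 1. Each monomial c·X^i·Y^j·Z^k in F becomes c·x^i·y^j·1^k = c·x^i·y^j.
Substituting Z = 1: F(X, Y, 1) = -x**3 - 2*x**2*y - 2*x**2 + 3*x*y**2 + x*y + 3*y**3 + 3.
Note: deg(f) ≤ deg(F) = 3; strict inequality happens when F is divisible by Z (lost terms).


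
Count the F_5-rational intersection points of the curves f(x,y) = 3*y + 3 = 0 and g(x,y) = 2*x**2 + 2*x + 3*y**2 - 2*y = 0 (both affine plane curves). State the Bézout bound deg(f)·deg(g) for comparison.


Common zeros: {(0, 4), (4, 4)}; count = 2; Bézout bound = 2.

deg(f) = 1, deg(g) = 2, so Bézout bound = 2.
Scan x ∈ F_5. For each x, list the y ∈ F_5 with f(x, y) ≡ 0 and those with g(x, y) ≡ 0 (mod 5); the common zeros in that column are the intersection.
  x = 0: f ≡ 0 at y ∈ {4}; g ≡ 0 at y ∈ {0, 4}; common: {4}.
  x = 1: f ≡ 0 at y ∈ {4}; g ≡ 0 at y ∈ {1, 3}; common: ∅.
  x = 2: f ≡ 0 at y ∈ {4}; g ≡ 0 at y ∈ {2}; common: ∅.
  x = 3: f ≡ 0 at y ∈ {4}; g ≡ 0 at y ∈ {1, 3}; common: ∅.
  x = 4: f ≡ 0 at y ∈ {4}; g ≡ 0 at y ∈ {0, 4}; common: {4}.
Collecting: common zeros = {(0, 4), (4, 4)}, so the count is 2.
Comparison with the Bézout bound: 2 ≤ 2 = deg(f)·deg(g), as expected for curves with no common component (the bound is attained).


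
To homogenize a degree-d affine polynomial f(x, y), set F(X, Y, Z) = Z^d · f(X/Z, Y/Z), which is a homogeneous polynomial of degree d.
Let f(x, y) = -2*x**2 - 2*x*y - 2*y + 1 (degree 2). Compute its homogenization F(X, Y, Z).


F(X, Y, Z) = -2*X**2 - 2*X*Y - 2*Y*Z + Z**2

deg(f) = 2.
Substitute x = X/Z, y = Y/Z into f, then multiply by Z^2.
  monomial -2·x^2·y^0 ↦ -2·X^2·Y^0·Z^0.
  monomial -2·x^1·y^1 ↦ -2·X^1·Y^1·Z^0.
  monomial -2·x^0·y^1 ↦ -2·X^0·Y^1·Z^1.
  monomial 1·x^0·y^0 ↦ 1·X^0·Y^0·Z^2.
Collecting: F(X, Y, Z) = -2*X**2 - 2*X*Y - 2*Y*Z + Z**2.


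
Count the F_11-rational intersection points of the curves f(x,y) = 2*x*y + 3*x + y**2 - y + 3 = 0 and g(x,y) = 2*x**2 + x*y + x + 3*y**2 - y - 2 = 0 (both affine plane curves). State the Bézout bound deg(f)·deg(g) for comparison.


Common zeros: {(9, 9)}; count = 1; Bézout bound = 4.

deg(f) = 2, deg(g) = 2, so Bézout bound = 4.
Scan x ∈ F_11. For each x, list the y ∈ F_11 with f(x, y) ≡ 0 and those with g(x, y) ≡ 0 (mod 11); the common zeros in that column are the intersection.
  x = 0: f ≡ 0 at y ∈ {6}; g ≡ 0 at y ∈ {1, 3}; common: ∅.
  x = 1: f ≡ 0 at y ∈ ∅; g ≡ 0 at y ∈ ∅; common: ∅.
  x = 2: f ≡ 0 at y ∈ ∅; g ≡ 0 at y ∈ {2, 5}; common: ∅.
  x = 3: f ≡ 0 at y ∈ ∅; g ≡ 0 at y ∈ ∅; common: ∅.
  x = 4: f ≡ 0 at y ∈ {2}; g ≡ 0 at y ∈ ∅; common: ∅.
  x = 5: f ≡ 0 at y ∈ {5, 8}; g ≡ 0 at y ∈ ∅; common: ∅.
  x = 6: f ≡ 0 at y ∈ {1, 10}; g ≡ 0 at y ∈ {5, 8}; common: ∅.
  x = 7: f ≡ 0 at y ∈ ∅; g ≡ 0 at y ∈ ∅; common: ∅.
  x = 8: f ≡ 0 at y ∈ ∅; g ≡ 0 at y ∈ {7, 9}; common: ∅.
  x = 9: f ≡ 0 at y ∈ {7, 9}; g ≡ 0 at y ∈ {3, 9}; common: {9}.
  x = 10: f ≡ 0 at y ∈ {0, 3}; g ≡ 0 at y ∈ {1, 7}; common: ∅.
Collecting: common zeros = {(9, 9)}, so the count is 1.
Comparison with the Bézout bound: 1 ≤ 4 = deg(f)·deg(g), as expected for curves with no common component (the affine F_11-count falls short of the bound because intersections may lie at infinity, over extension fields, or carry multiplicity).


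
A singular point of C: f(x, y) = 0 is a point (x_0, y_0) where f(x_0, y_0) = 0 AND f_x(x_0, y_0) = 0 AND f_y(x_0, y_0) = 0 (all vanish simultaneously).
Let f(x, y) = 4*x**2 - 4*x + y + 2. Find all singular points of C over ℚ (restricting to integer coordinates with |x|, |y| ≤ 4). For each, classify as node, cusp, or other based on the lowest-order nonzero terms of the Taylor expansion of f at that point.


No singular points in the scanned grid; C is smooth there.

Compute partial derivatives:
  f_x = 8*x - 4.
  f_y = 1.
f_y = 1 is a nonzero constant, so f_y never vanishes: no point (x, y) can satisfy f = f_x = f_y = 0. In particular no (x, y) ∈ {−4, ..., 4}² is singular; the curve is smooth.


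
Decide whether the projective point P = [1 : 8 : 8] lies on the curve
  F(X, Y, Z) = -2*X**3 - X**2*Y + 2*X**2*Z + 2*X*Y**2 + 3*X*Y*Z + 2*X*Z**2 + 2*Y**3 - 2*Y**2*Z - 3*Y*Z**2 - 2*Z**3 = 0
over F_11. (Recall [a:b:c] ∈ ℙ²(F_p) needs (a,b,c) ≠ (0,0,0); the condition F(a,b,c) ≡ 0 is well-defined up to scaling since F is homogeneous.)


F(1,8,8) ≡ 6 (mod 11); P is NOT on the curve.

Evaluate F(1, 8, 8) term-by-term (mod 11).
  -2*X**3 ↦ -2·1·1·1 = -2
  -X**2*Y ↦ -1·1·8·1 = -8
  2*X**2*Z ↦ 2·1·1·8 = 16
  2*X*Y**2 ↦ 2·1·64·1 = 128
  3*X*Y*Z ↦ 3·1·8·8 = 192
  2*X*Z**2 ↦ 2·1·1·64 = 128
  2*Y**3 ↦ 2·1·512·1 = 1024
  -2*Y**2*Z ↦ -2·1·64·8 = -1024
  -3*Y*Z**2 ↦ -3·1·8·64 = -1536
  -2*Z**3 ↦ -2·1·1·512 = -1024
Sum: F(1, 8, 8) = (-2) + (-8) + (16) + (128) + (192) + (128) + (1024) + (-1024) + (-1536) + (-1024) = -2106.
Reducing mod 11: -2106 ≡ 6 (mod 11).
Since F(a, b, c) ≡ 6 ≠ 0 (mod 11), P does NOT lie on the curve.


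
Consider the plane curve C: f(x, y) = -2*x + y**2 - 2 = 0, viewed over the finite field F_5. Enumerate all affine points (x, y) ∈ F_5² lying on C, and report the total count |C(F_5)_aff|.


Affine F_5-points: {(1, 2), (1, 3), (2, 1), (2, 4), (4, 0)}; count = 5.

For each of the 25 pairs (x, y) ∈ F_5², evaluate f(x, y) mod 5. Record the zeros.
  x = 0: [0↦3, 1↦4, 2↦2, 3↦2, 4↦4]  zeros at y ∈ ∅
  x = 1: [0↦1, 1↦2, 2↦0, 3↦0, 4↦2]  zeros at y ∈ {2, 3}
  x = 2: [0↦4, 1↦0, 2↦3, 3↦3, 4↦0]  zeros at y ∈ {1, 4}
  x = 3: [0↦2, 1↦3, 2↦1, 3↦1, 4↦3]  zeros at y ∈ ∅
  x = 4: [0↦0, 1↦1, 2↦4, 3↦4, 4↦1]  zeros at y ∈ {0}
Collecting zeros: affine points = {(1, 2), (1, 3), (2, 1), (2, 4), (4, 0)}.
Total count |C(F_5)_aff| = 5.


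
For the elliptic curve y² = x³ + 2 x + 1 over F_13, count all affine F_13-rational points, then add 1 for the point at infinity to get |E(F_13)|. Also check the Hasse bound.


Affine points = {(0, 1), (0, 12), (1, 2), (1, 11), (2, 0), (8, 3), (8, 10)}; affine count = 7; |E(F_13)| = 8.

Discriminant check: Δ ∝ 4a³ + 27b² = 4·2³ + 27·1² = 4·8 + 27·1 ≡ 7 (mod 13). Nonzero ⇒ E is nonsingular.
For each x ∈ F_13, compute rhs = x³ + 2·x + 1 mod 13, then count y ∈ F_13 with y² ≡ rhs.
  x = 0: rhs = 1, matching y values: 1, 12 (2 points).
  x = 1: rhs = 4, matching y values: 2, 11 (2 points).
  x = 2: rhs = 0, matching y values: 0 (1 points).
  x = 3: rhs = 8, matching y values: none (0 points).
  x = 4: rhs = 8, matching y values: none (0 points).
  x = 5: rhs = 6, matching y values: none (0 points).
  x = 6: rhs = 8, matching y values: none (0 points).
  x = 7: rhs = 7, matching y values: none (0 points).
  x = 8: rhs = 9, matching y values: 3, 10 (2 points).
  x = 9: rhs = 7, matching y values: none (0 points).
  x = 10: rhs = 7, matching y values: none (0 points).
  x = 11: rhs = 2, matching y values: none (0 points).
  x = 12: rhs = 11, matching y values: none (0 points).
Total affine count: 7.
Full point count |E(F_13)| = 7 + 1 = 8.
Hasse bound: |8 − (13+1)| = |-6| = 6 ≤ 2√13 ≈ 7.2111 ✓.


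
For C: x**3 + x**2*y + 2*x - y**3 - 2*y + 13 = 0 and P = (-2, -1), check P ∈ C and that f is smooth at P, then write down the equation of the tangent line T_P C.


Tangent line at P: 18*x - y + 35 = 0.

Step 1: f(-2, -1) = 0, so P lies on C.
Step 2: partial derivatives
  f_x(x, y) = 3*x**2 + 2*x*y + 2, f_y(x, y) = x**2 - 3*y**2 - 2.
  f_x(P) = 18, f_y(P) = -1 (gradient nonzero, so P is smooth).
Step 3: tangent line at P: 18·(x − -2) + -1·(y − -1) = 0.
Expanding: 18*x - y + 35 = 0.


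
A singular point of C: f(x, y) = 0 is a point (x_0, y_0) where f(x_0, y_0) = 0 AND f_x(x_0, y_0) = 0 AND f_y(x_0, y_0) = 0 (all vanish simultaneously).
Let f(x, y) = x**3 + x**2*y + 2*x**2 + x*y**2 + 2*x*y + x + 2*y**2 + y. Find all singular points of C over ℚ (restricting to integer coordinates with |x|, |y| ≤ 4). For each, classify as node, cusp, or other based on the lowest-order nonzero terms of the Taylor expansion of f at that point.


Singular points: {(-1, 0)}; classification: node.

Compute partial derivatives:
  f_x = 3*x**2 + 2*x*y + 4*x + y**2 + 2*y + 1.
  f_y = x**2 + 2*x*y + 2*x + 4*y + 1.
Scan x_0 ∈ {−4, ..., 4}. For each x_0, f_y(x_0, y) is a polynomial in y; find its integer roots y ∈ {−4, ..., 4}, then test f_x and f at those candidates.
  x = -4: f_y(-4, y) = 9 - 4*y; no integer root y with |y| ≤ 4.
  x = -3: f_y(-3, y) = 4 - 2*y; vanishes at y ∈ {2}. (-3, 2): f_x = 12 ≠ 0.
  x = -2: f_y(-2, y) = 1; no integer root y with |y| ≤ 4.
  x = -1: f_y(-1, y) = 2*y; vanishes at y ∈ {0}. (-1, 0): f_x = 0, f = 0 — SINGULAR.
  x = 0: f_y(0, y) = 4*y + 1; no integer root y with |y| ≤ 4.
  x = 1: f_y(1, y) = 6*y + 4; no integer root y with |y| ≤ 4.
  x = 2: f_y(2, y) = 8*y + 9; no integer root y with |y| ≤ 4.
  x = 3: f_y(3, y) = 10*y + 16; no integer root y with |y| ≤ 4.
  x = 4: f_y(4, y) = 12*y + 25; no integer root y with |y| ≤ 4.
Only singular point on the grid: (-1, 0).
Classify: substitute x = -1 + u, y = 0 + v and expand: f = u**3 + u**2*v - u**2 + u*v**2 + v**2.
No constant or linear terms (consistent with a singular point). Quadratic part: -u**2 + v**2. Cubic part: u**3 + u**2*v + u*v**2.
The quadratic part v**2 - u**2 = (v − u)(v + u) splits into two distinct linear factors, so there are two distinct tangent lines y − 0 = ±(x − -1) — this is a node (ordinary double point).
Classification: node.


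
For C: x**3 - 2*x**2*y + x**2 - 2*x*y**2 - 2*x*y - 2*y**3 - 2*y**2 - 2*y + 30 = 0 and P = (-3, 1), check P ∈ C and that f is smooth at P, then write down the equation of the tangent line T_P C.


Tangent line at P: 29*x - 12*y + 99 = 0.

Step 1: f(-3, 1) = 0, so P lies on C.
Step 2: partial derivatives
  f_x(x, y) = 3*x**2 - 4*x*y + 2*x - 2*y**2 - 2*y, f_y(x, y) = -2*x**2 - 4*x*y - 2*x - 6*y**2 - 4*y - 2.
  f_x(P) = 29, f_y(P) = -12 (gradient nonzero, so P is smooth).
Step 3: tangent line at P: 29·(x − -3) + -12·(y − 1) = 0.
Expanding: 29*x - 12*y + 99 = 0.


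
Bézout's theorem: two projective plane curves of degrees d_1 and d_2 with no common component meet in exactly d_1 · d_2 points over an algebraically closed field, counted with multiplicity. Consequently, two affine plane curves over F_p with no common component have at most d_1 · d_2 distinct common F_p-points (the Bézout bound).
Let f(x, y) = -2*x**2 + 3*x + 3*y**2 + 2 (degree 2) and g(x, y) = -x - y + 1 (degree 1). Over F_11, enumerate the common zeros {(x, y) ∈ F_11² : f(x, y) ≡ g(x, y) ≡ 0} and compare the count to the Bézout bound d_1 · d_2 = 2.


Common zeros: {(7, 5)}; count = 1; Bézout bound = 2.

deg(f) = 2, deg(g) = 1, so Bézout bound = 2.
Scan x ∈ F_11. For each x, list the y ∈ F_11 with f(x, y) ≡ 0 and those with g(x, y) ≡ 0 (mod 11); the common zeros in that column are the intersection.
  x = 0: f ≡ 0 at y ∈ {5, 6}; g ≡ 0 at y ∈ {1}; common: ∅.
  x = 1: f ≡ 0 at y ∈ ∅; g ≡ 0 at y ∈ {0}; common: ∅.
  x = 2: f ≡ 0 at y ∈ {0}; g ≡ 0 at y ∈ {10}; common: ∅.
  x = 3: f ≡ 0 at y ∈ ∅; g ≡ 0 at y ∈ {9}; common: ∅.
  x = 4: f ≡ 0 at y ∈ ∅; g ≡ 0 at y ∈ {8}; common: ∅.
  x = 5: f ≡ 0 at y ∈ {0}; g ≡ 0 at y ∈ {7}; common: ∅.
  x = 6: f ≡ 0 at y ∈ ∅; g ≡ 0 at y ∈ {6}; common: ∅.
  x = 7: f ≡ 0 at y ∈ {5, 6}; g ≡ 0 at y ∈ {5}; common: {5}.
  x = 8: f ≡ 0 at y ∈ {1, 10}; g ≡ 0 at y ∈ {4}; common: ∅.
  x = 9: f ≡ 0 at y ∈ {2, 9}; g ≡ 0 at y ∈ {3}; common: ∅.
  x = 10: f ≡ 0 at y ∈ {1, 10}; g ≡ 0 at y ∈ {2}; common: ∅.
Collecting: common zeros = {(7, 5)}, so the count is 1.
Comparison with the Bézout bound: 1 ≤ 2 = deg(f)·deg(g), as expected for curves with no common component (the affine F_11-count falls short of the bound because intersections may lie at infinity, over extension fields, or carry multiplicity).


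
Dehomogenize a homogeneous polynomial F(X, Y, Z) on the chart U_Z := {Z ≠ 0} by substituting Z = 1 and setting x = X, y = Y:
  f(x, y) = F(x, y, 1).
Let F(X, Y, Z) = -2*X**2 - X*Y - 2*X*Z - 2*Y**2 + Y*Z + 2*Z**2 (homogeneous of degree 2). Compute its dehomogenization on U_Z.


f(x, y) = -2*x**2 - x*y - 2*x - 2*y**2 + y + 2

On U_Z we set Z = 1. Each monomial c·X^i·Y^j·Z^k in F becomes c·x^i·y^j·1^k = c·x^i·y^j.
Substituting Z = 1: F(X, Y, 1) = -2*x**2 - x*y - 2*x - 2*y**2 + y + 2.
Note: deg(f) ≤ deg(F) = 2; strict inequality happens when F is divisible by Z (lost terms).


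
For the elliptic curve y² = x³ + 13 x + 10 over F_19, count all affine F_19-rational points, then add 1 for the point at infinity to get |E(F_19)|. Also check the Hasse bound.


Affine points = {(1, 9), (1, 10), (2, 5), (2, 14), (3, 0), (6, 0), (7, 8), (7, 11), (9, 1), (9, 18), (10, 0), (13, 1), (13, 18), (16, 1), (16, 18)}; affine count = 15; |E(F_19)| = 16.

Discriminant check: Δ ∝ 4a³ + 27b² = 4·13³ + 27·10² = 4·2197 + 27·100 ≡ 12 (mod 19). Nonzero ⇒ E is nonsingular.
For each x ∈ F_19, compute rhs = x³ + 13·x + 10 mod 19, then count y ∈ F_19 with y² ≡ rhs.
  x = 0: rhs = 10, matching y values: none (0 points).
  x = 1: rhs = 5, matching y values: 9, 10 (2 points).
  x = 2: rhs = 6, matching y values: 5, 14 (2 points).
  x = 3: rhs = 0, matching y values: 0 (1 points).
  x = 4: rhs = 12, matching y values: none (0 points).
  x = 5: rhs = 10, matching y values: none (0 points).
  x = 6: rhs = 0, matching y values: 0 (1 points).
  x = 7: rhs = 7, matching y values: 8, 11 (2 points).
  x = 8: rhs = 18, matching y values: none (0 points).
  x = 9: rhs = 1, matching y values: 1, 18 (2 points).
  x = 10: rhs = 0, matching y values: 0 (1 points).
  x = 11: rhs = 2, matching y values: none (0 points).
  x = 12: rhs = 13, matching y values: none (0 points).
  x = 13: rhs = 1, matching y values: 1, 18 (2 points).
  x = 14: rhs = 10, matching y values: none (0 points).
  x = 15: rhs = 8, matching y values: none (0 points).
  x = 16: rhs = 1, matching y values: 1, 18 (2 points).
  x = 17: rhs = 14, matching y values: none (0 points).
  x = 18: rhs = 15, matching y values: none (0 points).
Total affine count: 15.
Full point count |E(F_19)| = 15 + 1 = 16.
Hasse bound: |16 − (19+1)| = |-4| = 4 ≤ 2√19 ≈ 8.7178 ✓.
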